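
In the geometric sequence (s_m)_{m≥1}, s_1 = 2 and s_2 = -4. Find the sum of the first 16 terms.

-43690

Common ratio r = -2.
s_m = 2·(-2)^(m-1).
S = 2·((-2)^16 - 1)/(-2 - 1) = 2·(65536 - 1)/(-3) = -43690.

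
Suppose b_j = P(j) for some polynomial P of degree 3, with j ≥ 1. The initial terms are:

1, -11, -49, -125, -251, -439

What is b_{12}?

1st diffs: -12, -38, -76, -126, -188.
2nd diffs: -26, -38, -50, -62.
3rd diffs: -12, -12, -12 (constant).
Newton forward-difference form: b_j = 1 + (-12)·C(j-1,1) + (-26)·C(j-1,2) + (-12)·C(j-1,3).
At j = 12: j-1 = 11, so b_{12} = 1 - 132 - 1430 - 1980 = -3541.

-3541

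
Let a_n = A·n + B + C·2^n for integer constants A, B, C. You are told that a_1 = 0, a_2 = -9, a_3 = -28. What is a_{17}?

-655334

The three given values yield: A + B + 2C = 0; 2A + B + 4C = -9; 3A + B + 8C = -28.
Subtracting the first from the second: A + 2C = -9.
Subtracting the second from the third: A + 4C = -19.
Solving: C = -5, A = 1, then B = 9.
So a_n = 1·n + 9 + (-5)·2^n; at n=17 this is -655334.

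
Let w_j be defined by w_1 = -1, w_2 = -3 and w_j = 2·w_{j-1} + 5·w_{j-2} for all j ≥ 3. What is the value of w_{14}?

Iterate the recurrence:
w_3 = -11; w_4 = -37; w_5 = -129; …; w_{11} = -216651; w_{12} = -747317; w_{13} = -2577889; w_{14} = -8892363.

-8892363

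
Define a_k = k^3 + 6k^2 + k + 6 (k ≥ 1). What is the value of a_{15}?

a_{15} = 1·15^3 + 6·15^2 + 1·15 + 6 = 4746.

4746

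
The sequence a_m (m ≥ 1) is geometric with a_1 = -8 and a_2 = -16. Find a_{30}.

Common ratio r = 2.
a_m = (-8)·2^(m-1).
a_{30} = (-8)·2^29 = -4294967296.

-4294967296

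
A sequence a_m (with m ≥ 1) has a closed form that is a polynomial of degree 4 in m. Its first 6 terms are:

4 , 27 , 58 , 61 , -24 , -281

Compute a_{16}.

1st diffs: 23, 31, 3, -85, -257.
2nd diffs: 8, -28, -88, -172.
3rd diffs: -36, -60, -84.
4th diffs: -24, -24 (constant).
Newton forward-difference form: a_m = 4 + 23·C(m-1,1) + 8·C(m-1,2) + (-36)·C(m-1,3) + (-24)·C(m-1,4).
At m = 16: m-1 = 15, so a_{16} = 4 + 345 + 840 - 16380 - 32760 = -47951.

-47951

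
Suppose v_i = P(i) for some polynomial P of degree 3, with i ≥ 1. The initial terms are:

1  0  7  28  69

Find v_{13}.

1837

1st diffs: -1, 7, 21, 41.
2nd diffs: 8, 14, 20.
3rd diffs: 6, 6 (constant).
Newton forward-difference form: v_i = 1 + (-1)·C(i-1,1) + 8·C(i-1,2) + 6·C(i-1,3).
At i = 13: i-1 = 12, so v_{13} = 1 - 12 + 528 + 1320 = 1837.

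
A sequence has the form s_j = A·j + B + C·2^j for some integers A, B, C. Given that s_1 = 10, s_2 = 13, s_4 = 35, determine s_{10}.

At j = 1, 2, 4: A + B + 2C = 10; 2A + B + 4C = 13; 4A + B + 16C = 35.
Subtracting the first from the second: A + 2C = 3.
Subtracting the second from the third: 2A + 12C = 22.
Solving: C = 2, A = -1, then B = 7.
Hence s_{10} = -1·10 + 7 + 2·1024 = 2045.

2045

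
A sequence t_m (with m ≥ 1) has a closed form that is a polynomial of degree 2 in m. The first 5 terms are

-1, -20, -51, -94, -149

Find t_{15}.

1st diffs: -19, -31, -43, -55.
2nd diffs: -12, -12, -12 (constant).
Newton forward-difference form: t_m = -1 + (-19)·C(m-1,1) + (-12)·C(m-1,2).
At m = 15: m-1 = 14, so t_{15} = -1 - 266 - 1092 = -1359.

-1359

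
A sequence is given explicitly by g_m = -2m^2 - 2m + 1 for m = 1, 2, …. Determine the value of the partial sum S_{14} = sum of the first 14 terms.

Over m = 1..14: Σm = 105, Σm² = 1015.
Total = (-2)·1015 + (-2)·105 + (1)·14 = -2226.

-2226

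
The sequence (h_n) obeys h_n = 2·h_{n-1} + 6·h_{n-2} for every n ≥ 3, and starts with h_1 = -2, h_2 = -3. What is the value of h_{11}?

-493344

Compute successive terms:
h_3 = -18;  h_4 = -54;  h_5 = -216;  h_6 = -756;  h_7 = -2808;  h_8 = -10152;  h_9 = -37152;  h_{10} = -135216;  h_{11} = -493344.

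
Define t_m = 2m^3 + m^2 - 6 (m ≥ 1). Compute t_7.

t_7 = 2·7^3 + 1·7^2 - 6 = 729.

729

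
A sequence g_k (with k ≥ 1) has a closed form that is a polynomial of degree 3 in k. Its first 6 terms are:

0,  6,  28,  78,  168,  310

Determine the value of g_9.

1168

1st diffs: 6, 22, 50, 90, 142.
2nd diffs: 16, 28, 40, 52.
3rd diffs: 12, 12, 12 (constant).
So g_k = 2k^3 - 4k^2 + 4k - 2.
Evaluating at k = 9 gives g_9 = 1168.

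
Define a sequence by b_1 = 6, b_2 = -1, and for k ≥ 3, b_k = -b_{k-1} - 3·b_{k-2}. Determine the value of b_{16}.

Applying the relation repeatedly:
b_3 = -17; b_4 = 20; b_5 = 31; …; b_{13} = -4394; b_{14} = 3479; b_{15} = 9703; b_{16} = -20140.

-20140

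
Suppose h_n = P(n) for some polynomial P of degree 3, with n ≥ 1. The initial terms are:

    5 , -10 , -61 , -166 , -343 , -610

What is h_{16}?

1st diffs: -15, -51, -105, -177, -267.
2nd diffs: -36, -54, -72, -90.
3rd diffs: -18, -18, -18 (constant).
Newton forward-difference form: h_n = 5 + (-15)·C(n-1,1) + (-36)·C(n-1,2) + (-18)·C(n-1,3).
At n = 16: n-1 = 15, so h_{16} = 5 - 225 - 3780 - 8190 = -12190.

-12190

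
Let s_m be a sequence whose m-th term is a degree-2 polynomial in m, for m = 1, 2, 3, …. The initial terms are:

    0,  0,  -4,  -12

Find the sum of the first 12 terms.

-880

1st diffs: 0, -4, -8.
2nd diffs: -4, -4 (constant).
So s_m = -2m^2 + 6m - 4.
Continuing: …, -24, -40, -60, -84, …, s_{12} = -220.
Summing m = 1..12 (12 terms) gives -880.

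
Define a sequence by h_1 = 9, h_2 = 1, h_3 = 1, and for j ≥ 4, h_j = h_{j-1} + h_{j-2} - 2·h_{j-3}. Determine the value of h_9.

Applying the relation repeatedly:
h_4 = -16  h_5 = -17  h_6 = -35  h_7 = -20  h_8 = -21  h_9 = 29.

29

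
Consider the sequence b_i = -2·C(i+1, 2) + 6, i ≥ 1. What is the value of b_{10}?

C(11, 2) = 55, so b_{10} = -104.

-104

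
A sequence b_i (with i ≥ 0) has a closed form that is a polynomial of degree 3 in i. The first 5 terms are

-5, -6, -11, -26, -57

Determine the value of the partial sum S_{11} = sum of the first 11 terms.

-2750

1st diffs: -1, -5, -15, -31.
2nd diffs: -4, -10, -16.
3rd diffs: -6, -6 (constant).
Newton forward-difference form: b_i = -5 + (-1)·C(i,1) + (-4)·C(i,2) + (-6)·C(i,3).
Continuing: …, -110, -191, -306, -461, …, b_{10} = -915.
Summing i = 0..10 (11 terms) gives -2750.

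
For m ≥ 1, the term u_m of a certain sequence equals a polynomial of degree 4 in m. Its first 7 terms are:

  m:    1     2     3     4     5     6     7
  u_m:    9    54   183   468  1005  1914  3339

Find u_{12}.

24924

1st diffs: 45, 129, 285, 537, 909, 1425.
2nd diffs: 84, 156, 252, 372, 516.
3rd diffs: 72, 96, 120, 144.
4th diffs: 24, 24, 24 (constant).
So u_m = m^4 + 2m^3 + 5m^2 + m.
Evaluating at m = 12 gives u_{12} = 24924.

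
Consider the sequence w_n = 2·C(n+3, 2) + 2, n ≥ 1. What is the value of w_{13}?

C(16, 2) = 120, so w_{13} = 242.

242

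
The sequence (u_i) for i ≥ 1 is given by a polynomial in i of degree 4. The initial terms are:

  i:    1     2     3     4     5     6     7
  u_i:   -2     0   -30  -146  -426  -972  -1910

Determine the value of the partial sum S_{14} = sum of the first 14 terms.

-113596

1st diffs: 2, -30, -116, -280, -546, -938.
2nd diffs: -32, -86, -164, -266, -392.
3rd diffs: -54, -78, -102, -126.
4th diffs: -24, -24, -24 (constant).
Newton forward-difference form: u_i = -2 + 2·C(i-1,1) + (-32)·C(i-1,2) + (-54)·C(i-1,3) + (-24)·C(i-1,4).
Continuing: …, -3390, -5586, -8696, -12942, …, u_{14} = -35076.
Summing i = 1..14 (14 terms) gives -113596.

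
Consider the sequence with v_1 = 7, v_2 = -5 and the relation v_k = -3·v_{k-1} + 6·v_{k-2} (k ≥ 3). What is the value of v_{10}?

-1484649

v_3 = 57, v_4 = -201, v_5 = 945, v_6 = -4041, v_7 = 17793, v_8 = -77625, v_9 = 339633, v_{10} = -1484649.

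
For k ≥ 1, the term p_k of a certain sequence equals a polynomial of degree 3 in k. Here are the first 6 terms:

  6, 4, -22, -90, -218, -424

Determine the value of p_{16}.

-10734

1st diffs: -2, -26, -68, -128, -206.
2nd diffs: -24, -42, -60, -78.
3rd diffs: -18, -18, -18 (constant).
Newton forward-difference form: p_k = 6 + (-2)·C(k-1,1) + (-24)·C(k-1,2) + (-18)·C(k-1,3).
At k = 16: k-1 = 15, so p_{16} = 6 - 30 - 2520 - 8190 = -10734.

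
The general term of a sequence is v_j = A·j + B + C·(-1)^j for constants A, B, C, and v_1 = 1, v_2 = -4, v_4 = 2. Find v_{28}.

74

Write the equations: A + B - C = 1; 2A + B + C = -4; 4A + B + C = 2.
Subtracting the first from the second: A + 2C = -5.
Subtracting the second from the third: 2A = 6.
Solving: C = -4, A = 3, then B = -6.
Hence v_{28} = 3·28 + (-6) + (-4)·1 = 74.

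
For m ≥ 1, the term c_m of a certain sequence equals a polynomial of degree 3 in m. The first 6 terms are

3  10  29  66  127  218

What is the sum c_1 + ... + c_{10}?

3045

1st diffs: 7, 19, 37, 61, 91.
2nd diffs: 12, 18, 24, 30.
3rd diffs: 6, 6, 6 (constant).
Newton forward-difference form: c_m = 3 + 7·C(m-1,1) + 12·C(m-1,2) + 6·C(m-1,3).
Continuing: 345, 514, 731, 1002.
Summing m = 1..10 (10 terms) gives 3045.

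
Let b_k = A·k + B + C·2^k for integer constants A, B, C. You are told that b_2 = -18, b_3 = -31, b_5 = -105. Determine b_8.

At k = 2, 3, 5: 2A + B + 4C = -18; 3A + B + 8C = -31; 5A + B + 32C = -105.
Subtracting the first from the second: A + 4C = -13.
Subtracting the second from the third: 2A + 24C = -74.
Solving: C = -3, A = -1, then B = -4.
Hence b_8 = -1·8 + (-4) + (-3)·256 = -780.

-780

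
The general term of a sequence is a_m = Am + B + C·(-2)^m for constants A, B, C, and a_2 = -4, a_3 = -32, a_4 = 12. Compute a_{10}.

2004

At m = 2, 3, 4: 2A + B + 4C = -4; 3A + B - 8C = -32; 4A + B + 16C = 12.
Subtracting the first from the second: A - 12C = -28.
Subtracting the second from the third: A + 24C = 44.
Solving: C = 2, A = -4, then B = -4.
So a_m = -4·m + (-4) + 2·(-2)^m; at m=10 this is 2004.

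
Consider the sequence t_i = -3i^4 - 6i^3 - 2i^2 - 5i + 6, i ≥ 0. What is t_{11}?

t_{11} = -3·11^4 - 6·11^3 - 2·11^2 - 5·11 + 6 = -52200.

-52200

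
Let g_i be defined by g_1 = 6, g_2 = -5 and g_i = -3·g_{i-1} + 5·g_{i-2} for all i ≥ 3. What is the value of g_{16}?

-4906792960

Applying the relation repeatedly:
g_3 = 45, g_4 = -160, g_5 = 705, …, g_{13} = 66581430, g_{14} = -279147965, g_{15} = 1170351045, g_{16} = -4906792960.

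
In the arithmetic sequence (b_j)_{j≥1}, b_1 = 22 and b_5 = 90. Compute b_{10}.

175

Common difference d = (90 - 22) / (5 - 1) = 17.
b_j = 22 + (j - 1)·17.
b_{10} = 22 + 9·17 = 175.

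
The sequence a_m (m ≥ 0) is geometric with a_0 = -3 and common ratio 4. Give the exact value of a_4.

a_m = (-3)·4^(m-0).
a_4 = (-3)·4^4 = -768.

-768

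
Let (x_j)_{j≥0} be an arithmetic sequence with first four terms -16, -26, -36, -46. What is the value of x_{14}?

-156

Common difference d = -10.
x_j = -16 + (j - 0)·(-10).
x_{14} = -16 + 14·(-10) = -156.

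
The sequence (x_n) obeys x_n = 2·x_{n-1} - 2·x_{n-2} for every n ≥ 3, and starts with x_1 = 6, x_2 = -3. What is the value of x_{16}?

1920

Iterate the recurrence:
x_3 = -18, x_4 = -30, x_5 = -24, …, x_{13} = -384, x_{14} = 192, x_{15} = 1152, x_{16} = 1920.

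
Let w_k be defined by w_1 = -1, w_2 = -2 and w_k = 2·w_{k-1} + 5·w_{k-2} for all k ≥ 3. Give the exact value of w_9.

w_3 = -9;  w_4 = -28;  w_5 = -101;  w_6 = -342;  w_7 = -1189;  w_8 = -4088;  w_9 = -14121.

-14121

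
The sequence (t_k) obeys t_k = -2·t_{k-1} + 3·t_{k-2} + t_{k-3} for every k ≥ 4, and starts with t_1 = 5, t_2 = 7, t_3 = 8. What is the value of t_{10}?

Applying the relation repeatedly:
t_4 = 10, t_5 = 11, t_6 = 16, t_7 = 11, t_8 = 37, t_9 = -25, t_{10} = 172.

172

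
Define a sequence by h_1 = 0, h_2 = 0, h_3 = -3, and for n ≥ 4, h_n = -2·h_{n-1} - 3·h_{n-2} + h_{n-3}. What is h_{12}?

h_4 = 6;  h_5 = -3;  h_6 = -15;  h_7 = 45;  h_8 = -48;  h_9 = -54;  h_{10} = 297;  h_{11} = -480;  h_{12} = 15.

15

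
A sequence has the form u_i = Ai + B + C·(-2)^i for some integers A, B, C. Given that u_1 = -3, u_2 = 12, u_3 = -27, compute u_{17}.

-393261

Write the equations: A + B - 2C = -3; 2A + B + 4C = 12; 3A + B - 8C = -27.
Subtracting the first from the second: A + 6C = 15.
Subtracting the second from the third: A - 12C = -39.
Solving: C = 3, A = -3, then B = 6.
So u_i = -3·i + 6 + 3·(-2)^i; at i=17 this is -393261.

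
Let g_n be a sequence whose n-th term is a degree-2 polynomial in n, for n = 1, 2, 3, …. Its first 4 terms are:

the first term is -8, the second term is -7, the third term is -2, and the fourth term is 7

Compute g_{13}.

268

1st diffs: 1, 5, 9.
2nd diffs: 4, 4 (constant).
Newton forward-difference form: g_n = -8 + 1·C(n-1,1) + 4·C(n-1,2).
At n = 13: n-1 = 12, so g_{13} = -8 + 12 + 264 = 268.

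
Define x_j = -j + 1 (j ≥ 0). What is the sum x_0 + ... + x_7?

Over j = 0..7: Σj = 28.
Total = (-1)·28 + (1)·8 = -20.

-20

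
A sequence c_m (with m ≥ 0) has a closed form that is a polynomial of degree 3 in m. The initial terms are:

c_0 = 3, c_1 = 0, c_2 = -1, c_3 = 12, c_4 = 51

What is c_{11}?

2060

1st diffs: -3, -1, 13, 39.
2nd diffs: 2, 14, 26.
3rd diffs: 12, 12 (constant).
Newton forward-difference form: c_m = 3 + (-3)·C(m,1) + 2·C(m,2) + 12·C(m,3).
At m = 11: m = 11, so c_{11} = 3 - 33 + 110 + 1980 = 2060.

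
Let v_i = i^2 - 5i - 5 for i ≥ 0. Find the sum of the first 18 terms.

Over i = 0..17: Σi = 153, Σi² = 1785.
Total = (1)·1785 + (-5)·153 + (-5)·18 = 930.

930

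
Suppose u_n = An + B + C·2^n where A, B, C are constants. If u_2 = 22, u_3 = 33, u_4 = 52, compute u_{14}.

Plug in n = 2, 3, 4: 2A + B + 4C = 22; 3A + B + 8C = 33; 4A + B + 16C = 52.
Subtracting the first from the second: A + 4C = 11.
Subtracting the second from the third: A + 8C = 19.
Solving: C = 2, A = 3, then B = 8.
Hence u_{14} = 3·14 + 8 + 2·16384 = 32818.

32818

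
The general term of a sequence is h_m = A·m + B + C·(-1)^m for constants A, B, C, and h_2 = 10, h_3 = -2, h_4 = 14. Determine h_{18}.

42

Write the equations: 2A + B + C = 10; 3A + B - C = -2; 4A + B + C = 14.
Subtracting the first from the second: A - 2C = -12.
Subtracting the second from the third: A + 2C = 16.
Solving: C = 7, A = 2, then B = -1.
Hence h_{18} = 2·18 + (-1) + 7·1 = 42.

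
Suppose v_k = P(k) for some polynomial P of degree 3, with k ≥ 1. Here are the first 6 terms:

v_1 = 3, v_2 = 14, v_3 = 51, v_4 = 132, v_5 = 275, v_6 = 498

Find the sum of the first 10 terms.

1st diffs: 11, 37, 81, 143, 223.
2nd diffs: 26, 44, 62, 80.
3rd diffs: 18, 18, 18 (constant).
So v_k = 3k^3 - 5k^2 + 5k.
Continuing: 819, 1256, 1827, 2550.
Summing k = 1..10 (10 terms) gives 7425.

7425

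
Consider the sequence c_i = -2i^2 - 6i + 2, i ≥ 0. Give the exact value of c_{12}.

c_{12} = -2·12^2 - 6·12 + 2 = -358.

-358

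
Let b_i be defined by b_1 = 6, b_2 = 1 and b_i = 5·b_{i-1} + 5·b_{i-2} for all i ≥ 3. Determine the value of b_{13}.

1479093750

b_3 = 35; b_4 = 180; b_5 = 1075; …; b_{10} = 7372500; b_{11} = 43159375; b_{12} = 252659375; b_{13} = 1479093750.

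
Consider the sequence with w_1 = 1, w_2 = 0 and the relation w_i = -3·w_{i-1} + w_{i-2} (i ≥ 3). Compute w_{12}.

-42837

Applying the relation repeatedly:
w_3 = 1  w_4 = -3  w_5 = 10  w_6 = -33  w_7 = 109  w_8 = -360  w_9 = 1189  w_{10} = -3927  w_{11} = 12970  w_{12} = -42837.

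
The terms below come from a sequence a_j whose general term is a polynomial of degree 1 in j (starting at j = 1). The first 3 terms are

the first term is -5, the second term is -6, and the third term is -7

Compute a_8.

1st diffs: -1, -1 (constant).
So a_j = -j - 4.
Evaluating at j = 8 gives a_8 = -12.

-12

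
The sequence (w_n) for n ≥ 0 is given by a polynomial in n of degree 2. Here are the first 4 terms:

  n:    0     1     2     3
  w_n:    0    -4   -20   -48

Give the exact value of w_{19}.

-2128

1st diffs: -4, -16, -28.
2nd diffs: -12, -12 (constant).
So w_n = -6n^2 + 2n.
Evaluating at n = 19 gives w_{19} = -2128.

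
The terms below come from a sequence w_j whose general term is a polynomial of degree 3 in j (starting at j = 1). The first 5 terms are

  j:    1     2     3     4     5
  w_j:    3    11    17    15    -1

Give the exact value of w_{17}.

1st diffs: 8, 6, -2, -16.
2nd diffs: -2, -8, -14.
3rd diffs: -6, -6 (constant).
Newton forward-difference form: w_j = 3 + 8·C(j-1,1) + (-2)·C(j-1,2) + (-6)·C(j-1,3).
At j = 17: j-1 = 16, so w_{17} = 3 + 128 - 240 - 3360 = -3469.

-3469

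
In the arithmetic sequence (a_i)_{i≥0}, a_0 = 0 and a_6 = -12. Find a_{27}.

Common difference d = (-12 - 0) / (6 - 0) = -2.
a_i = 0 + (i - 0)·(-2).
a_{27} = 0 + 27·(-2) = -54.

-54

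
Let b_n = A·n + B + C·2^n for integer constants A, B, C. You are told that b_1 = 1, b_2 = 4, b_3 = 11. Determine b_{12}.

At n = 1, 2, 3: A + B + 2C = 1; 2A + B + 4C = 4; 3A + B + 8C = 11.
Subtracting the first from the second: A + 2C = 3.
Subtracting the second from the third: A + 4C = 7.
Solving: C = 2, A = -1, then B = -2.
Therefore b_{12} = -12 + (-2) + 2·4096 = 8178.

8178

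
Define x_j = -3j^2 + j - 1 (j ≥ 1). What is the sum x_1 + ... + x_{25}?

Over j = 1..25: Σj = 325, Σj² = 5525.
Total = (-3)·5525 + (1)·325 + (-1)·25 = -16275.

-16275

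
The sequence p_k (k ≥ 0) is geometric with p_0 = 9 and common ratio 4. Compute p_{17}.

p_k = 9·4^(k-0).
p_{17} = 9·4^17 = 154618822656.

154618822656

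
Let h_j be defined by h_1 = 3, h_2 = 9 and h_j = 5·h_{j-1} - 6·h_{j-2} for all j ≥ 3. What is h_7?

Step forward from the initial values:
h_3 = 27  h_4 = 81  h_5 = 243  h_6 = 729  h_7 = 2187.
(Characteristic roots are 3 and 2.)

2187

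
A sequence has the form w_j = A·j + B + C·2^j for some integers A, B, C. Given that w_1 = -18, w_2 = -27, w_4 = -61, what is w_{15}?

-65620

At j = 1, 2, 4: A + B + 2C = -18; 2A + B + 4C = -27; 4A + B + 16C = -61.
Subtracting the first from the second: A + 2C = -9.
Subtracting the second from the third: 2A + 12C = -34.
Solving: C = -2, A = -5, then B = -9.
Hence w_{15} = -5·15 + (-9) + (-2)·32768 = -65620.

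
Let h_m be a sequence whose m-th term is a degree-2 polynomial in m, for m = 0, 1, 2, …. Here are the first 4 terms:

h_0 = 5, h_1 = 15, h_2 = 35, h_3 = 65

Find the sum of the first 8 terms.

1st diffs: 10, 20, 30.
2nd diffs: 10, 10 (constant).
So h_m = 5m^2 + 5m + 5.
Continuing: 105, 155, 215, 285.
Summing m = 0..7 (8 terms) gives 880.

880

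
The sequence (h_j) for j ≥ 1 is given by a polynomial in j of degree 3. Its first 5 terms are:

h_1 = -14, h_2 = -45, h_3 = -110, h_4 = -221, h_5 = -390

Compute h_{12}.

1st diffs: -31, -65, -111, -169.
2nd diffs: -34, -46, -58.
3rd diffs: -12, -12 (constant).
Newton forward-difference form: h_j = -14 + (-31)·C(j-1,1) + (-34)·C(j-1,2) + (-12)·C(j-1,3).
At j = 12: j-1 = 11, so h_{12} = -14 - 341 - 1870 - 1980 = -4205.

-4205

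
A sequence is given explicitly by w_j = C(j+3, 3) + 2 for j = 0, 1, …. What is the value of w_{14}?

C(17, 3) = 680, so w_{14} = 682.

682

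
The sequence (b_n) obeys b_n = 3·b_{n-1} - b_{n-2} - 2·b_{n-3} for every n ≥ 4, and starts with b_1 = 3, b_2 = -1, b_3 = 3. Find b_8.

b_4 = 4  b_5 = 11  b_6 = 23  b_7 = 50  b_8 = 105.

105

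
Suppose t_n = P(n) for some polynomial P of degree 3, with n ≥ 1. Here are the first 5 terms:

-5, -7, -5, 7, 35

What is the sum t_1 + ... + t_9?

1st diffs: -2, 2, 12, 28.
2nd diffs: 4, 10, 16.
3rd diffs: 6, 6 (constant).
Newton forward-difference form: t_n = -5 + (-2)·C(n-1,1) + 4·C(n-1,2) + 6·C(n-1,3).
Continuing: 85, 163, 275, 427.
Summing n = 1..9 (9 terms) gives 975.

975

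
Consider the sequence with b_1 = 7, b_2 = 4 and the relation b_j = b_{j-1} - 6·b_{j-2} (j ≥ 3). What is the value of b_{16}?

-135782

b_3 = -38; b_4 = -62; b_5 = 166; …; b_{13} = -261098; b_{14} = 340474; b_{15} = 1907062; b_{16} = -135782.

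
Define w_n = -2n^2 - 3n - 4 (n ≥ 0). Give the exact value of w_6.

w_6 = -2·6^2 - 3·6 - 4 = -94.

-94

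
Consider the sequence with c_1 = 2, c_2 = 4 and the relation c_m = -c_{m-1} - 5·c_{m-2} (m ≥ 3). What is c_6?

-46

Applying the relation repeatedly:
c_3 = -14, c_4 = -6, c_5 = 76, c_6 = -46.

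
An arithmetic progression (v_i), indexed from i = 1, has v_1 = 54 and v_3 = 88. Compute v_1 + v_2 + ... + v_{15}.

Common difference d = (88 - 54) / (3 - 1) = 17.
v_i = 54 + (i - 1)·17.
v_{15} = 292; S = 15·(54 + 292)/2 = 2595.

2595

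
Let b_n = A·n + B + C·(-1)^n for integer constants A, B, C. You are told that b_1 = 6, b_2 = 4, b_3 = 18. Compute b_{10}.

52

At n = 1, 2, 3: A + B - C = 6; 2A + B + C = 4; 3A + B - C = 18.
Subtracting the first from the second: A + 2C = -2.
Subtracting the second from the third: A - 2C = 14.
Solving: C = -4, A = 6, then B = -4.
Therefore b_{10} = 60 + (-4) + (-4)·1 = 52.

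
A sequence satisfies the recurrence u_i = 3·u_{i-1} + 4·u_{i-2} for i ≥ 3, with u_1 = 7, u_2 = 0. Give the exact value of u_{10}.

366996

Applying the relation repeatedly:
u_3 = 28  u_4 = 84  u_5 = 364  u_6 = 1428  u_7 = 5740  u_8 = 22932  u_9 = 91756  u_{10} = 366996.
(Characteristic roots are 4 and -1.)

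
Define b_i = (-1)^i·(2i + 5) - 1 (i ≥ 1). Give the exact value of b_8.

20

(-1)^8 = 1; 2i + 5 at i=8 is 21; so b_8 = 20.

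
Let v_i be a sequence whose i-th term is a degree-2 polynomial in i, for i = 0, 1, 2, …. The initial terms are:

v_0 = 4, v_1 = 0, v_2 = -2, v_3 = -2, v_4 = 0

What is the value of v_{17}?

1st diffs: -4, -2, 0, 2.
2nd diffs: 2, 2, 2 (constant).
Newton forward-difference form: v_i = 4 + (-4)·C(i,1) + 2·C(i,2).
At i = 17: i = 17, so v_{17} = 4 - 68 + 272 = 208.

208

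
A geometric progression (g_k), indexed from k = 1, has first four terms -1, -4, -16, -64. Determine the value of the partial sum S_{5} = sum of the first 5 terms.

-341

Common ratio r = 4.
g_k = (-1)·4^(k-1).
S = (-1)·(4^5 - 1)/(4 - 1) = (-1)·(1024 - 1)/(3) = -341.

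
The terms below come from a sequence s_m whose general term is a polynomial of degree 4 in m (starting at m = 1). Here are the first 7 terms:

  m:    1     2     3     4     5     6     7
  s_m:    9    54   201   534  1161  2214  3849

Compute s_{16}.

82374

1st diffs: 45, 147, 333, 627, 1053, 1635.
2nd diffs: 102, 186, 294, 426, 582.
3rd diffs: 84, 108, 132, 156.
4th diffs: 24, 24, 24 (constant).
Newton forward-difference form: s_m = 9 + 45·C(m-1,1) + 102·C(m-1,2) + 84·C(m-1,3) + 24·C(m-1,4).
At m = 16: m-1 = 15, so s_{16} = 9 + 675 + 10710 + 38220 + 32760 = 82374.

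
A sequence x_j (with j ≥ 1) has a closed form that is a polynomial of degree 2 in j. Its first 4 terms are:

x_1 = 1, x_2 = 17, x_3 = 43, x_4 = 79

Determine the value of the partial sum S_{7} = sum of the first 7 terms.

1st diffs: 16, 26, 36.
2nd diffs: 10, 10 (constant).
Newton forward-difference form: x_j = 1 + 16·C(j-1,1) + 10·C(j-1,2).
Continuing: 125, 181, 247.
Summing j = 1..7 (7 terms) gives 693.

693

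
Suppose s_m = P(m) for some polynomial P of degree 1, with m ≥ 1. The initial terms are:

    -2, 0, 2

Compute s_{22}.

1st diffs: 2, 2 (constant).
So s_m = 2m - 4.
Evaluating at m = 22 gives s_{22} = 40.

40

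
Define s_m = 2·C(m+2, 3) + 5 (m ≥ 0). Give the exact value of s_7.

173

C(9, 3) = 84, so s_7 = 173.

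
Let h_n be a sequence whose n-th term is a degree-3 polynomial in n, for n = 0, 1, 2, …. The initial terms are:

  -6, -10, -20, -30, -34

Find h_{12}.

870

1st diffs: -4, -10, -10, -4.
2nd diffs: -6, 0, 6.
3rd diffs: 6, 6 (constant).
Newton forward-difference form: h_n = -6 + (-4)·C(n,1) + (-6)·C(n,2) + 6·C(n,3).
At n = 12: n = 12, so h_{12} = -6 - 48 - 396 + 1320 = 870.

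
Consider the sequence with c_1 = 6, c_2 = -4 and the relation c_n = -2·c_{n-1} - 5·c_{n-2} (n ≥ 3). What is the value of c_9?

Applying the relation repeatedly:
c_3 = -22  c_4 = 64  c_5 = -18  c_6 = -284  c_7 = 658  c_8 = 104  c_9 = -3498.

-3498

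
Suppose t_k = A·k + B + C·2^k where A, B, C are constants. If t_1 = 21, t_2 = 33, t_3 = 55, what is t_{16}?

The three given values yield: A + B + 2C = 21; 2A + B + 4C = 33; 3A + B + 8C = 55.
Subtracting the first from the second: A + 2C = 12.
Subtracting the second from the third: A + 4C = 22.
Solving: C = 5, A = 2, then B = 9.
Therefore t_{16} = 32 + 9 + 5·65536 = 327721.

327721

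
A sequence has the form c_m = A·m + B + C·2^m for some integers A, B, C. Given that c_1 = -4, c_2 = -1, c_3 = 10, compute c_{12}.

16317

Write the equations: A + B + 2C = -4; 2A + B + 4C = -1; 3A + B + 8C = 10.
Subtracting the first from the second: A + 2C = 3.
Subtracting the second from the third: A + 4C = 11.
Solving: C = 4, A = -5, then B = -7.
So c_m = -5·m + (-7) + 4·2^m; at m=12 this is 16317.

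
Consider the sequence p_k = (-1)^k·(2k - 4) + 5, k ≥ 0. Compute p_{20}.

(-1)^20 = 1; 2k - 4 at k=20 is 36; so p_{20} = 41.

41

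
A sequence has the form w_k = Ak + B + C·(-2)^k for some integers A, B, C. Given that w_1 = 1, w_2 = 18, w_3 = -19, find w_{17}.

Write the equations: A + B - 2C = 1; 2A + B + 4C = 18; 3A + B - 8C = -19.
Subtracting the first from the second: A + 6C = 17.
Subtracting the second from the third: A - 12C = -37.
Solving: C = 3, A = -1, then B = 8.
So w_k = -1·k + 8 + 3·(-2)^k; at k=17 this is -393225.

-393225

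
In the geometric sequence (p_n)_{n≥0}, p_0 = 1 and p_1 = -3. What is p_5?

Common ratio r = -3.
p_n = 1·(-3)^(n-0).
p_5 = 1·(-3)^5 = -243.

-243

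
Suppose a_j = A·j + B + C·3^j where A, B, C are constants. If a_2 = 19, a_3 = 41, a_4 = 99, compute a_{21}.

Plug in j = 2, 3, 4: 2A + B + 9C = 19; 3A + B + 27C = 41; 4A + B + 81C = 99.
Subtracting the first from the second: A + 18C = 22.
Subtracting the second from the third: A + 54C = 58.
Solving: C = 1, A = 4, then B = 2.
So a_j = 4·j + 2 + 1·3^j; at j=21 this is 10460353289.

10460353289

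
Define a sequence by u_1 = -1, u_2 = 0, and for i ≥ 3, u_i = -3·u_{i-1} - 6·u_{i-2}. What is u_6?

54

Iterate the recurrence:
u_3 = 6  u_4 = -18  u_5 = 18  u_6 = 54.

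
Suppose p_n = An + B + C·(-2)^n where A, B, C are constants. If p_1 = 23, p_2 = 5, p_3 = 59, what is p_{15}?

Plug in n = 1, 2, 3: A + B - 2C = 23; 2A + B + 4C = 5; 3A + B - 8C = 59.
Subtracting the first from the second: A + 6C = -18.
Subtracting the second from the third: A - 12C = 54.
Solving: C = -4, A = 6, then B = 9.
Hence p_{15} = 6·15 + 9 + (-4)·(-32768) = 131171.

131171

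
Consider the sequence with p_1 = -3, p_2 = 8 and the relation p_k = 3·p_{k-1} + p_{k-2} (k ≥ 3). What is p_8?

8432

Step forward from the initial values:
p_3 = 21; p_4 = 71; p_5 = 234; p_6 = 773; p_7 = 2553; p_8 = 8432.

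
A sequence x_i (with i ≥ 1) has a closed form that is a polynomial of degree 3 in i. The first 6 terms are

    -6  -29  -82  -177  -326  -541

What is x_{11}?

1st diffs: -23, -53, -95, -149, -215.
2nd diffs: -30, -42, -54, -66.
3rd diffs: -12, -12, -12 (constant).
So x_i = -2i^3 - 3i^2 - 1.
Evaluating at i = 11 gives x_{11} = -3026.

-3026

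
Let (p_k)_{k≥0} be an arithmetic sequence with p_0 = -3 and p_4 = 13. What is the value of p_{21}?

81

Common difference d = (13 - (-3)) / (4 - 0) = 4.
p_k = -3 + (k - 0)·4.
p_{21} = -3 + 21·4 = 81.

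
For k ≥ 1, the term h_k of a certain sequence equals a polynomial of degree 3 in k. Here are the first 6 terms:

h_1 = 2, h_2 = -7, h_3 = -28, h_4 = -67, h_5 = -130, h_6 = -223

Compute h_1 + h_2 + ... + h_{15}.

-14565

1st diffs: -9, -21, -39, -63, -93.
2nd diffs: -12, -18, -24, -30.
3rd diffs: -6, -6, -6 (constant).
Newton forward-difference form: h_k = 2 + (-9)·C(k-1,1) + (-12)·C(k-1,2) + (-6)·C(k-1,3).
Continuing: …, -352, -523, -742, -1015, …, h_{15} = -3400.
Summing k = 1..15 (15 terms) gives -14565.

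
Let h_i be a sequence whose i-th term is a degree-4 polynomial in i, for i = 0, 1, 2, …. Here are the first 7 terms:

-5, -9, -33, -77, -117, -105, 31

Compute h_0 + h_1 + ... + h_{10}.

7513

1st diffs: -4, -24, -44, -40, 12, 136.
2nd diffs: -20, -20, 4, 52, 124.
3rd diffs: 0, 24, 48, 72.
4th diffs: 24, 24, 24 (constant).
Newton forward-difference form: h_i = -5 + (-4)·C(i,1) + (-20)·C(i,2) + 24·C(i,4).
Continuing: 387, 1083, 2263, 4095.
Summing i = 0..10 (11 terms) gives 7513.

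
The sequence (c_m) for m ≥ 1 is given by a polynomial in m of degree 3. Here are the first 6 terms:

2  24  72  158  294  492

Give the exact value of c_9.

1578

1st diffs: 22, 48, 86, 136, 198.
2nd diffs: 26, 38, 50, 62.
3rd diffs: 12, 12, 12 (constant).
So c_m = 2m^3 + m^2 + 5m - 6.
Evaluating at m = 9 gives c_9 = 1578.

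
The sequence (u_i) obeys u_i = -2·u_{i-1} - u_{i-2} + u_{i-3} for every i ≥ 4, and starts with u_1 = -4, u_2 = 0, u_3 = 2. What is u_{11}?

-136

Applying the relation repeatedly:
u_4 = -8, u_5 = 14, u_6 = -18, u_7 = 14, u_8 = 4, u_9 = -40, u_{10} = 90, u_{11} = -136.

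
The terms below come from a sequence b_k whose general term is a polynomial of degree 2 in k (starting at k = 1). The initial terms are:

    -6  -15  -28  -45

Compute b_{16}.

1st diffs: -9, -13, -17.
2nd diffs: -4, -4 (constant).
Newton forward-difference form: b_k = -6 + (-9)·C(k-1,1) + (-4)·C(k-1,2).
At k = 16: k-1 = 15, so b_{16} = -6 - 135 - 420 = -561.

-561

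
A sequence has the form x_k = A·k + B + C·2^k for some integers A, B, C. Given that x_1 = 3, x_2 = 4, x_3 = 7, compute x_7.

At k = 1, 2, 3: A + B + 2C = 3; 2A + B + 4C = 4; 3A + B + 8C = 7.
Subtracting the first from the second: A + 2C = 1.
Subtracting the second from the third: A + 4C = 3.
Solving: C = 1, A = -1, then B = 2.
Hence x_7 = -1·7 + 2 + 1·128 = 123.

123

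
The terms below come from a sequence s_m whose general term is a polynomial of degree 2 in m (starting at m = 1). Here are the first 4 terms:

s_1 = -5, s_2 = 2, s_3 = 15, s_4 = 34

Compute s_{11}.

335

1st diffs: 7, 13, 19.
2nd diffs: 6, 6 (constant).
So s_m = 3m^2 - 2m - 6.
Evaluating at m = 11 gives s_{11} = 335.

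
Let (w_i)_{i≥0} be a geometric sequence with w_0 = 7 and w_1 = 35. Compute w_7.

Common ratio r = 5.
w_i = 7·5^(i-0).
w_7 = 7·5^7 = 546875.

546875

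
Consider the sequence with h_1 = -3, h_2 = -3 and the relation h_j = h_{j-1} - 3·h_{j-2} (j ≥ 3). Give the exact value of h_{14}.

3237

Compute successive terms:
h_3 = 6  h_4 = 15  h_5 = -3  …  h_{11} = -759  h_{12} = -480  h_{13} = 1797  h_{14} = 3237.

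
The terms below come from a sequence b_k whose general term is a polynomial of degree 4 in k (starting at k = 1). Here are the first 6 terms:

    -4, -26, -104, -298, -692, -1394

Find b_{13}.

-29044

1st diffs: -22, -78, -194, -394, -702.
2nd diffs: -56, -116, -200, -308.
3rd diffs: -60, -84, -108.
4th diffs: -24, -24 (constant).
So b_k = -k^4 - 3k^2 + 2k - 2.
Evaluating at k = 13 gives b_{13} = -29044.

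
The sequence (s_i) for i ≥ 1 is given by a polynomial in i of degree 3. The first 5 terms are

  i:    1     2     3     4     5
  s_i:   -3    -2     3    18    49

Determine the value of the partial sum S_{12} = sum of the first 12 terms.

1st diffs: 1, 5, 15, 31.
2nd diffs: 4, 10, 16.
3rd diffs: 6, 6 (constant).
Newton forward-difference form: s_i = -3 + 1·C(i-1,1) + 4·C(i-1,2) + 6·C(i-1,3).
Continuing: …, 102, 183, 298, 453, …, s_{12} = 1218.
Summing i = 1..12 (12 terms) gives 3880.

3880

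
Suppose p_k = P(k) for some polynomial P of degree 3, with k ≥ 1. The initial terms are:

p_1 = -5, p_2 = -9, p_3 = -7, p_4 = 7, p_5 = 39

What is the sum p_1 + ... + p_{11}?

2695

1st diffs: -4, 2, 14, 32.
2nd diffs: 6, 12, 18.
3rd diffs: 6, 6 (constant).
Newton forward-difference form: p_k = -5 + (-4)·C(k-1,1) + 6·C(k-1,2) + 6·C(k-1,3).
Continuing: …, 95, 181, 303, 467, …, p_{11} = 945.
Summing k = 1..11 (11 terms) gives 2695.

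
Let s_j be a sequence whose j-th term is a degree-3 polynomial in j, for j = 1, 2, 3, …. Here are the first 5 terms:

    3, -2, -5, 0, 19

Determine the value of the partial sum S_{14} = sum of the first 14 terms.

6321

1st diffs: -5, -3, 5, 19.
2nd diffs: 2, 8, 14.
3rd diffs: 6, 6 (constant).
So s_j = j^3 - 5j^2 + 3j + 4.
Continuing: …, 58, 123, 220, 355, …, s_{14} = 1810.
Summing j = 1..14 (14 terms) gives 6321.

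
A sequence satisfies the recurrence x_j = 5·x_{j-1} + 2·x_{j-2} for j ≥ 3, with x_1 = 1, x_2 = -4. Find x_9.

Iterate the recurrence:
x_3 = -18, x_4 = -98, x_5 = -526, x_6 = -2826, x_7 = -15182, x_8 = -81562, x_9 = -438174.

-438174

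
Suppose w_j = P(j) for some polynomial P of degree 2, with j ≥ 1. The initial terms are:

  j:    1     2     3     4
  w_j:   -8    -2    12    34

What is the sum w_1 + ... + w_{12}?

2060

1st diffs: 6, 14, 22.
2nd diffs: 8, 8 (constant).
So w_j = 4j^2 - 6j - 6.
Continuing: …, 64, 102, 148, 202, …, w_{12} = 498.
Summing j = 1..12 (12 terms) gives 2060.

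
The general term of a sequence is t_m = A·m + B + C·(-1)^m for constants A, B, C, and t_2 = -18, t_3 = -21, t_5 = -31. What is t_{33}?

The three given values yield: 2A + B + C = -18; 3A + B - C = -21; 5A + B - C = -31.
Subtracting the first from the second: A - 2C = -3.
Subtracting the second from the third: 2A = -10.
Solving: C = -1, A = -5, then B = -7.
Hence t_{33} = -5·33 + (-7) + (-1)·(-1) = -171.

-171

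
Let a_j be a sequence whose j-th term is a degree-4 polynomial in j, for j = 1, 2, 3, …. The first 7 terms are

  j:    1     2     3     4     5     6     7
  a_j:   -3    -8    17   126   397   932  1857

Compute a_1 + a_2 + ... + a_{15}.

1st diffs: -5, 25, 109, 271, 535, 925.
2nd diffs: 30, 84, 162, 264, 390.
3rd diffs: 54, 78, 102, 126.
4th diffs: 24, 24, 24 (constant).
So a_j = j^4 - j^3 - 4j^2 - j + 2.
Continuing: …, 3322, 5501, 8592, 12817, …, a_{15} = 46337.
Summing j = 1..15 (15 terms) gives 158862.

158862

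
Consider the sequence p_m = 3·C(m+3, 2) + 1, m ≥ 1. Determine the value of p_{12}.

C(15, 2) = 105, so p_{12} = 316.

316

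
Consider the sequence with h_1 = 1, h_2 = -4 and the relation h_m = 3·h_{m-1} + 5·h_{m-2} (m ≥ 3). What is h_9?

-49763

Applying the relation repeatedly:
h_3 = -7;  h_4 = -41;  h_5 = -158;  h_6 = -679;  h_7 = -2827;  h_8 = -11876;  h_9 = -49763.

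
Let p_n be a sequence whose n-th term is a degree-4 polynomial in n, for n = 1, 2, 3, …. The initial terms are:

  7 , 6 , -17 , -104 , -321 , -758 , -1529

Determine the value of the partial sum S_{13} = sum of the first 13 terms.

1st diffs: -1, -23, -87, -217, -437, -771.
2nd diffs: -22, -64, -130, -220, -334.
3rd diffs: -42, -66, -90, -114.
4th diffs: -24, -24, -24 (constant).
Newton forward-difference form: p_n = 7 + (-1)·C(n-1,1) + (-22)·C(n-1,2) + (-42)·C(n-1,3) + (-24)·C(n-1,4).
Continuing: …, -2772, -4649, -7346, -11073, …, p_{13} = -22577.
Summing n = 1..13 (13 terms) gives -67197.

-67197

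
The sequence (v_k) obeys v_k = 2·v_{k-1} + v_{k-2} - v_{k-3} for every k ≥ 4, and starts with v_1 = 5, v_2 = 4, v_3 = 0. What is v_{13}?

Compute successive terms:
v_4 = -1, v_5 = -6, v_6 = -13, v_7 = -31, v_8 = -69, v_9 = -156, v_{10} = -350, v_{11} = -787, v_{12} = -1768, v_{13} = -3973.

-3973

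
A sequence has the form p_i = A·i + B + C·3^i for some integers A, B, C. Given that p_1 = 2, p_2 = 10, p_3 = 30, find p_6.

738

Write the equations: A + B + 3C = 2; 2A + B + 9C = 10; 3A + B + 27C = 30.
Subtracting the first from the second: A + 6C = 8.
Subtracting the second from the third: A + 18C = 20.
Solving: C = 1, A = 2, then B = -3.
Hence p_6 = 2·6 + (-3) + 1·729 = 738.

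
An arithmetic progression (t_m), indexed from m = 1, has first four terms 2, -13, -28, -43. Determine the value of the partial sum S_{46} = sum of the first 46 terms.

Common difference d = -15.
t_m = 2 + (m - 1)·(-15).
t_{46} = -673; S = 46·(2 + (-673))/2 = -15433.

-15433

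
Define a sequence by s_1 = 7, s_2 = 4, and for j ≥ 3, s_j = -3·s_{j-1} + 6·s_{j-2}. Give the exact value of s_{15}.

910557450

Compute successive terms:
s_3 = 30, s_4 = -66, s_5 = 378, …, s_{12} = -10893690, s_{13} = 47631402, s_{14} = -208256346, s_{15} = 910557450.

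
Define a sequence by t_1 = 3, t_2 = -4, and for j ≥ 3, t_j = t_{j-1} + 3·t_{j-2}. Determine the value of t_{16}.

-7063

Iterate the recurrence:
t_3 = 5; t_4 = -7; t_5 = 8; …; t_{13} = -493; t_{14} = -1396; t_{15} = -2875; t_{16} = -7063.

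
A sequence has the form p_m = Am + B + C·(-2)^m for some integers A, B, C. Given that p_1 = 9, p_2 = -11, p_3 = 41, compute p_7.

The three given values yield: A + B - 2C = 9; 2A + B + 4C = -11; 3A + B - 8C = 41.
Subtracting the first from the second: A + 6C = -20.
Subtracting the second from the third: A - 12C = 52.
Solving: C = -4, A = 4, then B = -3.
Therefore p_7 = 28 + (-3) + (-4)·(-128) = 537.

537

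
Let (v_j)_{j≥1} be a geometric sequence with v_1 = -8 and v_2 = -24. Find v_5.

-648

Common ratio r = 3.
v_j = (-8)·3^(j-1).
v_5 = (-8)·3^4 = -648.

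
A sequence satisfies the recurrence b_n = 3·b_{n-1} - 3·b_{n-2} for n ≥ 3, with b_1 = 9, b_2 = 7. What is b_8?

-189

Compute successive terms:
b_3 = -6, b_4 = -39, b_5 = -99, b_6 = -180, b_7 = -243, b_8 = -189.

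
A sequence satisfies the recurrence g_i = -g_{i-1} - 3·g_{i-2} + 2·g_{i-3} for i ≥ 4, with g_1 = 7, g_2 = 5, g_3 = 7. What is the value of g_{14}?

Applying the relation repeatedly:
g_4 = -8; g_5 = -3; g_6 = 41; …; g_{11} = -923; g_{12} = 2017; g_{13} = 432; g_{14} = -8329.

-8329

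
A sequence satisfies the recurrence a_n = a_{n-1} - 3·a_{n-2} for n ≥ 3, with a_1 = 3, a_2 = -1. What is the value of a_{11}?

Applying the relation repeatedly:
a_3 = -10  a_4 = -7  a_5 = 23  a_6 = 44  a_7 = -25  a_8 = -157  a_9 = -82  a_{10} = 389  a_{11} = 635.

635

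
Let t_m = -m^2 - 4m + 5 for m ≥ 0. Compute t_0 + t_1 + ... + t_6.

Over m = 0..6: Σm = 21, Σm² = 91.
Total = (-1)·91 + (-4)·21 + (5)·7 = -140.

-140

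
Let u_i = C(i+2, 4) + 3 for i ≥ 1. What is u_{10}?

498

C(12, 4) = 495, so u_{10} = 498.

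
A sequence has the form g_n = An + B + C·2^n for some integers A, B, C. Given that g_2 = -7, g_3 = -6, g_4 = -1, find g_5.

12

Write the equations: 2A + B + 4C = -7; 3A + B + 8C = -6; 4A + B + 16C = -1.
Subtracting the first from the second: A + 4C = 1.
Subtracting the second from the third: A + 8C = 5.
Solving: C = 1, A = -3, then B = -5.
Therefore g_5 = -15 + (-5) + 1·32 = 12.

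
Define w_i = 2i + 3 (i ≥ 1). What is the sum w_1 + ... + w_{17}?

357

Over i = 1..17: Σi = 153.
Total = (2)·153 + (3)·17 = 357.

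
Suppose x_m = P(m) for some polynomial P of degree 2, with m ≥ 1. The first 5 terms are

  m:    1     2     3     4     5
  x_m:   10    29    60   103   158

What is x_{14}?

1st diffs: 19, 31, 43, 55.
2nd diffs: 12, 12, 12 (constant).
Newton forward-difference form: x_m = 10 + 19·C(m-1,1) + 12·C(m-1,2).
At m = 14: m-1 = 13, so x_{14} = 10 + 247 + 936 = 1193.

1193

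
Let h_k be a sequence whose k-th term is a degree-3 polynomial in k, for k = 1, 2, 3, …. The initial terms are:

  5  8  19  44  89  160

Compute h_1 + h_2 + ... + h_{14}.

9261

1st diffs: 3, 11, 25, 45, 71.
2nd diffs: 8, 14, 20, 26.
3rd diffs: 6, 6, 6 (constant).
Newton forward-difference form: h_k = 5 + 3·C(k-1,1) + 8·C(k-1,2) + 6·C(k-1,3).
Continuing: …, 263, 404, 589, 824, …, h_{14} = 2384.
Summing k = 1..14 (14 terms) gives 9261.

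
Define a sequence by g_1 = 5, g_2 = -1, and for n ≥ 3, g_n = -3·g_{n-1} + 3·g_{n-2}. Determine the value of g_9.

46170

g_3 = 18  g_4 = -57  g_5 = 225  g_6 = -846  g_7 = 3213  g_8 = -12177  g_9 = 46170.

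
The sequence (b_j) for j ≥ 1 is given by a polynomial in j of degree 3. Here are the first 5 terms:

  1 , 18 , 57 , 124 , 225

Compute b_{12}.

2388

1st diffs: 17, 39, 67, 101.
2nd diffs: 22, 28, 34.
3rd diffs: 6, 6 (constant).
Newton forward-difference form: b_j = 1 + 17·C(j-1,1) + 22·C(j-1,2) + 6·C(j-1,3).
At j = 12: j-1 = 11, so b_{12} = 1 + 187 + 1210 + 990 = 2388.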